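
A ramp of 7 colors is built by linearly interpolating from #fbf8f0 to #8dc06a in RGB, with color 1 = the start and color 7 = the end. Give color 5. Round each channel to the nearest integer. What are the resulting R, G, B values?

(178, 211, 151)

With 7 swatches and endpoints inclusive, swatch 5 sits at t = (5 − 1)/(7 − 1) = 4/6 ≈ 0.6667.
#fbf8f0 → (251, 248, 240); #8dc06a → (141, 192, 106).
R = 251 + 0.6667 × (141 − 251) = 177.663 → 178
G = 248 + 0.6667 × (192 − 248) = 210.665 → 211
B = 240 + 0.6667 × (106 − 240) = 150.662 → 151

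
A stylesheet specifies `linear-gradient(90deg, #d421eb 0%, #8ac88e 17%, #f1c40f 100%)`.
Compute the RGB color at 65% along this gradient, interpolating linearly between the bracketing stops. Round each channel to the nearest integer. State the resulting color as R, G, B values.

65% lies between the 17% and 100% stops, so the local fraction is t = (65 − 17)/(100 − 17) = 48/83 ≈ 0.5783.
#8ac88e → (138, 200, 142); #f1c40f → (241, 196, 15).
R = 138 + 0.5783 × (241 − 138) = 197.565 → 198
G = 200 + 0.5783 × (196 − 200) = 197.687 → 198
B = 142 + 0.5783 × (15 − 142) = 68.556 → 69

(198, 198, 69)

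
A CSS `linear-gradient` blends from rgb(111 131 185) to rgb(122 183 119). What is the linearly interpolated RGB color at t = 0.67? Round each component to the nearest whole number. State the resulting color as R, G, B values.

(118, 166, 141)

R = 111 + 0.67 × (122 − 111) = 111 + 0.67 × 11 = 118.37 → 118
G = 131 + 0.67 × (183 − 131) = 131 + 0.67 × 52 = 165.84 → 166
B = 185 + 0.67 × (119 − 185) = 185 + 0.67 × -66 = 140.78 → 141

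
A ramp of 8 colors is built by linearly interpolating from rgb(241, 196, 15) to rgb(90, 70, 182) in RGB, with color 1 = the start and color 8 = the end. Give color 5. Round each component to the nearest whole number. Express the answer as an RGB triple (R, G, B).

(155, 124, 110)

With 8 swatches and endpoints inclusive, swatch 5 sits at t = (5 − 1)/(8 − 1) = 4/7 ≈ 0.5714.
R = 241 + 0.5714 × (90 − 241) = 154.719 → 155
G = 196 + 0.5714 × (70 − 196) = 124.004 → 124
B = 15 + 0.5714 × (182 − 15) = 110.424 → 110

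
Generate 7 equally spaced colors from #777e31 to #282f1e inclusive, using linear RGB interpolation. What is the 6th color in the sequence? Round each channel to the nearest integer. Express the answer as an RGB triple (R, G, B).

(53, 60, 33)

With 7 swatches and endpoints inclusive, swatch 6 sits at t = (6 − 1)/(7 − 1) = 5/6 ≈ 0.8333.
#777e31 → (119, 126, 49); #282f1e → (40, 47, 30).
R = 119 + 0.8333 × (40 − 119) = 53.169 → 53
G = 126 + 0.8333 × (47 − 126) = 60.169 → 60
B = 49 + 0.8333 × (30 − 49) = 33.167 → 33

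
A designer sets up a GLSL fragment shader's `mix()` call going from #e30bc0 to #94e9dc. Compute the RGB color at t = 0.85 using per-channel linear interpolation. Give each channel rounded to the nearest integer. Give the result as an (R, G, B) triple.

(160, 200, 216)

#e30bc0 → (227, 11, 192); #94e9dc → (148, 233, 220).
R = 227 + 0.85 × (148 − 227) = 227 + 0.85 × -79 = 159.85 → 160
G = 11 + 0.85 × (233 − 11) = 11 + 0.85 × 222 = 199.7 → 200
B = 192 + 0.85 × (220 − 192) = 192 + 0.85 × 28 = 215.8 → 216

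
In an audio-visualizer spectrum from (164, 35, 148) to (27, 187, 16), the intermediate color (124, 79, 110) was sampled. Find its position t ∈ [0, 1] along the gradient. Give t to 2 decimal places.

Invert the lerp on the G channel (largest span, 152): t = (79 − 35) / (187 − 35) = 44/152 = 0.28947.
Check on R: (124 − 164)/(27 − 164) = 0.292 ✓

0.29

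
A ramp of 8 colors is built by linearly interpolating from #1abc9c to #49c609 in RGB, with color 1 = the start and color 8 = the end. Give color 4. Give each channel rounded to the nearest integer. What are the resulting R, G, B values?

With 8 swatches and endpoints inclusive, swatch 4 sits at t = (4 − 1)/(8 − 1) = 3/7 ≈ 0.4286.
#1abc9c → (26, 188, 156); #49c609 → (73, 198, 9).
R = 26 + 0.4286 × (73 − 26) = 46.144 → 46
G = 188 + 0.4286 × (198 − 188) = 192.286 → 192
B = 156 + 0.4286 × (9 − 156) = 92.996 → 93

(46, 192, 93)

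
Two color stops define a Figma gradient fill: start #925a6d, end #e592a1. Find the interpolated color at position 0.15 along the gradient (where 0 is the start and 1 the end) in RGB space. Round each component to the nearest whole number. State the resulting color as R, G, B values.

(158, 98, 117)

#925a6d → (146, 90, 109); #e592a1 → (229, 146, 161).
R = 146 + 0.15 × (229 − 146) = 146 + 0.15 × 83 = 158.45 → 158
G = 90 + 0.15 × (146 − 90) = 90 + 0.15 × 56 = 98.4 → 98
B = 109 + 0.15 × (161 − 109) = 109 + 0.15 × 52 = 116.8 → 117
So the blended color is (158, 98, 117), about #9e6275.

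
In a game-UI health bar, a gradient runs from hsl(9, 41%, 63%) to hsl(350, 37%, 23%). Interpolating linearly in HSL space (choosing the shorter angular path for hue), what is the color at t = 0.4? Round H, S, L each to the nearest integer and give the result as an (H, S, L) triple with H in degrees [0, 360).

(1, 39, 47)

Hue: 350 − 9 = 341°, but |341| > 180 so the shorter arc goes the other way: Δh = 341 − 360 = -19°.
H = 9 + 0.4 × (-19) = 1.4 → 1°
S = 41 + 0.4 × (37 − 41) = 39.4 → 39%
L = 63 + 0.4 × (23 − 63) = 47 → 47%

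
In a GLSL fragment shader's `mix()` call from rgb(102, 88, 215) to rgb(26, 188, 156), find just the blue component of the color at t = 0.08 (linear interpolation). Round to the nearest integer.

210

B = 215 + 0.08 × (156 − 215) = 210.28 → 210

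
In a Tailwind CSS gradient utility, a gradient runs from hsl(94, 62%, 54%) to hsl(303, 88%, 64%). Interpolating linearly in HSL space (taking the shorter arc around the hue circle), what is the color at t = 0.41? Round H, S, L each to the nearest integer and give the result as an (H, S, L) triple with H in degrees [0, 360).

Hue: 303 − 94 = 209°, but |209| > 180 so the shorter arc goes the other way: Δh = 209 − 360 = -151°.
H = 94 + 0.41 × (-151) = 32.09 → 32°
S = 62 + 0.41 × (88 − 62) = 72.66 → 73%
L = 54 + 0.41 × (64 − 54) = 58.1 → 58%

(32, 73, 58)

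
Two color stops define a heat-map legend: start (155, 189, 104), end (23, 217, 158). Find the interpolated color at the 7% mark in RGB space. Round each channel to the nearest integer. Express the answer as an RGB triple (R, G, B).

7% corresponds to t = 0.07.
R = 155 + 0.07 × (23 − 155) = 155 + 0.07 × -132 = 145.76 → 146
G = 189 + 0.07 × (217 − 189) = 189 + 0.07 × 28 = 190.96 → 191
B = 104 + 0.07 × (158 − 104) = 104 + 0.07 × 54 = 107.78 → 108

(146, 191, 108)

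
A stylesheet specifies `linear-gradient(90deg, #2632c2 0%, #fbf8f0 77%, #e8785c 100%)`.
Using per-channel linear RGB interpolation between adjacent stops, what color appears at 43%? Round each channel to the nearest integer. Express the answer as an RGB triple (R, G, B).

(157, 161, 220)

43% lies between the 0% and 77% stops, so the local fraction is t = (43 − 0)/(77 − 0) = 43/77 ≈ 0.5584.
#2632c2 → (38, 50, 194); #fbf8f0 → (251, 248, 240).
R = 38 + 0.5584 × (251 − 38) = 156.939 → 157
G = 50 + 0.5584 × (248 − 50) = 160.563 → 161
B = 194 + 0.5584 × (240 − 194) = 219.686 → 220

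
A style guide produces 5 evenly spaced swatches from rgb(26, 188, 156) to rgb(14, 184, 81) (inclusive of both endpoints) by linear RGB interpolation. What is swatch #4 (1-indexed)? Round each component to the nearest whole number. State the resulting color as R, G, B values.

With 5 swatches and endpoints inclusive, swatch 4 sits at t = (4 − 1)/(5 − 1) = 3/4 ≈ 0.75.
R = 26 + 0.75 × (14 − 26) = 17 → 17
G = 188 + 0.75 × (184 − 188) = 185 → 185
B = 156 + 0.75 × (81 − 156) = 99.75 → 100

(17, 185, 100)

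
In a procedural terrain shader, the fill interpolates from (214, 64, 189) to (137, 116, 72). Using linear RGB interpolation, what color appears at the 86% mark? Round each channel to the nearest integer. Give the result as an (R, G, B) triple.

(148, 109, 88)

86% corresponds to t = 0.86.
R = 214 + 0.86 × (137 − 214) = 214 + 0.86 × -77 = 147.78 → 148
G = 64 + 0.86 × (116 − 64) = 64 + 0.86 × 52 = 108.72 → 109
B = 189 + 0.86 × (72 − 189) = 189 + 0.86 × -117 = 88.38 → 88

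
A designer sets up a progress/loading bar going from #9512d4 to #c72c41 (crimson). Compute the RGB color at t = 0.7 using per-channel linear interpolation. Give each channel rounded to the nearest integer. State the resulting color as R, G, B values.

(184, 36, 109)

#9512d4 → (149, 18, 212); #c72c41 → (199, 44, 65).
R = 149 + 0.7 × (199 − 149) = 149 + 0.7 × 50 = 184 → 184
G = 18 + 0.7 × (44 − 18) = 18 + 0.7 × 26 = 36.2 → 36
B = 212 + 0.7 × (65 − 212) = 212 + 0.7 × -147 = 109.1 → 109
So the blended color is (184, 36, 109), about #b8246d.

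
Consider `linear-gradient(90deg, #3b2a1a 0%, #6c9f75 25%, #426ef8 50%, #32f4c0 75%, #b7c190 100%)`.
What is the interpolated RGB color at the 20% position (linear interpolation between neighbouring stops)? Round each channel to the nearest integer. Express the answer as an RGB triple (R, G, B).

(98, 136, 99)

20% lies between the 0% and 25% stops, so the local fraction is t = (20 − 0)/(25 − 0) = 20/25 ≈ 0.8.
#3b2a1a → (59, 42, 26); #6c9f75 → (108, 159, 117).
R = 59 + 0.8 × (108 − 59) = 98.2 → 98
G = 42 + 0.8 × (159 − 42) = 135.6 → 136
B = 26 + 0.8 × (117 − 26) = 98.8 → 99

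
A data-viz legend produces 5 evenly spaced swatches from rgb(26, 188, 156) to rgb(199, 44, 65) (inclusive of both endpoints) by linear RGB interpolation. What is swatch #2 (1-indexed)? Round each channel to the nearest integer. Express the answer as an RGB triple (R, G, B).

With 5 swatches and endpoints inclusive, swatch 2 sits at t = (2 − 1)/(5 − 1) = 1/4 ≈ 0.25.
R = 26 + 0.25 × (199 − 26) = 69.25 → 69
G = 188 + 0.25 × (44 − 188) = 152 → 152
B = 156 + 0.25 × (65 − 156) = 133.25 → 133

(69, 152, 133)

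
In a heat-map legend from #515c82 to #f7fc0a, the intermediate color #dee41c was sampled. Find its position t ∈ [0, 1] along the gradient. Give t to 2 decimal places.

0.85

Invert the lerp on the R channel (largest span, 166): t = (222 − 81) / (247 − 81) = 141/166 = 0.8494.
Check on G: (228 − 92)/(252 − 92) = 0.85 ✓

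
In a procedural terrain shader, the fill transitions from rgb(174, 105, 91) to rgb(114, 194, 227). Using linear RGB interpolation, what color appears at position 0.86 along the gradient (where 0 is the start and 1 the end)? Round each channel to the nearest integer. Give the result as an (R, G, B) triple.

(122, 182, 208)

R = 174 + 0.86 × (114 − 174) = 174 + 0.86 × -60 = 122.4 → 122
G = 105 + 0.86 × (194 − 105) = 105 + 0.86 × 89 = 181.54 → 182
B = 91 + 0.86 × (227 − 91) = 91 + 0.86 × 136 = 207.96 → 208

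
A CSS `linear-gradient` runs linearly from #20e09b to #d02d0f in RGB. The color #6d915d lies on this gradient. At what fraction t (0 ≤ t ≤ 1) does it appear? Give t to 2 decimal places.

0.44

Invert the lerp on the G channel (largest span, 179): t = (145 − 224) / (45 − 224) = -79/-179 = 0.44134.
Check on R: (109 − 32)/(208 − 32) = 0.4375 ✓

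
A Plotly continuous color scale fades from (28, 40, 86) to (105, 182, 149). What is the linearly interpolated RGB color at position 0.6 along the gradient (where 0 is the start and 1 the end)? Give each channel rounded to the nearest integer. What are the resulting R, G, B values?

(74, 125, 124)

R = 28 + 0.6 × (105 − 28) = 28 + 0.6 × 77 = 74.2 → 74
G = 40 + 0.6 × (182 − 40) = 40 + 0.6 × 142 = 125.2 → 125
B = 86 + 0.6 × (149 − 86) = 86 + 0.6 × 63 = 123.8 → 124
So the blended color is (74, 125, 124), about #4a7d7c.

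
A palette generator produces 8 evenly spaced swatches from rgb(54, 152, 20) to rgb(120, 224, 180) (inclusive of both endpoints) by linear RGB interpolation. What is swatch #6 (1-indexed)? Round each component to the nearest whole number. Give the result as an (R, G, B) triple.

(101, 203, 134)

With 8 swatches and endpoints inclusive, swatch 6 sits at t = (6 − 1)/(8 − 1) = 5/7 ≈ 0.7143.
R = 54 + 0.7143 × (120 − 54) = 101.144 → 101
G = 152 + 0.7143 × (224 − 152) = 203.43 → 203
B = 20 + 0.7143 × (180 − 20) = 134.288 → 134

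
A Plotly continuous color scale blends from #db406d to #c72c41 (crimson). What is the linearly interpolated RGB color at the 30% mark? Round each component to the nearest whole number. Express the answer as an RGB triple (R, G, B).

#db406d → (219, 64, 109); #c72c41 → (199, 44, 65).
30% corresponds to t = 0.3.
R = 219 + 0.3 × (199 − 219) = 219 + 0.3 × -20 = 213 → 213
G = 64 + 0.3 × (44 − 64) = 64 + 0.3 × -20 = 58 → 58
B = 109 + 0.3 × (65 − 109) = 109 + 0.3 × -44 = 95.8 → 96

(213, 58, 96)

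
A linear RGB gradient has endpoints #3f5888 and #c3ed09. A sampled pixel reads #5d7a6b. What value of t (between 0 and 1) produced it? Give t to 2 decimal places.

0.23

Invert the lerp on the G channel (largest span, 149): t = (122 − 88) / (237 − 88) = 34/149 = 0.22819.
Check on R: (93 − 63)/(195 − 63) = 0.2273 ✓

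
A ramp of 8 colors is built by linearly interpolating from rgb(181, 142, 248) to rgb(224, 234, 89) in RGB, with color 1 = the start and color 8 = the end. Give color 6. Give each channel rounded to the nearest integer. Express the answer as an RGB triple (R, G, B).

With 8 swatches and endpoints inclusive, swatch 6 sits at t = (6 − 1)/(8 − 1) = 5/7 ≈ 0.7143.
R = 181 + 0.7143 × (224 − 181) = 211.715 → 212
G = 142 + 0.7143 × (234 − 142) = 207.716 → 208
B = 248 + 0.7143 × (89 − 248) = 134.426 → 134

(212, 208, 134)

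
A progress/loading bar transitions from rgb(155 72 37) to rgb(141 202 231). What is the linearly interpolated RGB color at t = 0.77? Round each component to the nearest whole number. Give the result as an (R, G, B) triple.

R = 155 + 0.77 × (141 − 155) = 155 + 0.77 × -14 = 144.22 → 144
G = 72 + 0.77 × (202 − 72) = 72 + 0.77 × 130 = 172.1 → 172
B = 37 + 0.77 × (231 − 37) = 37 + 0.77 × 194 = 186.38 → 186
So the blended color is (144, 172, 186), about #90acba.

(144, 172, 186)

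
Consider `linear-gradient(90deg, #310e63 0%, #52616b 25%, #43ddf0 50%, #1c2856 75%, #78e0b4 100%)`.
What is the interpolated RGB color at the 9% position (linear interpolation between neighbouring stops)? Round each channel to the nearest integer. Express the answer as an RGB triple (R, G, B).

(61, 44, 102)

9% lies between the 0% and 25% stops, so the local fraction is t = (9 − 0)/(25 − 0) = 9/25 ≈ 0.36.
#310e63 → (49, 14, 99); #52616b → (82, 97, 107).
R = 49 + 0.36 × (82 − 49) = 60.88 → 61
G = 14 + 0.36 × (97 − 14) = 43.88 → 44
B = 99 + 0.36 × (107 − 99) = 101.88 → 102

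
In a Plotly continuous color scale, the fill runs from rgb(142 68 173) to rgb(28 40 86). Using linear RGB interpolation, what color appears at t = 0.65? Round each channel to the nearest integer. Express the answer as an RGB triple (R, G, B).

R = 142 + 0.65 × (28 − 142) = 142 + 0.65 × -114 = 67.9 → 68
G = 68 + 0.65 × (40 − 68) = 68 + 0.65 × -28 = 49.8 → 50
B = 173 + 0.65 × (86 − 173) = 173 + 0.65 × -87 = 116.45 → 116

(68, 50, 116)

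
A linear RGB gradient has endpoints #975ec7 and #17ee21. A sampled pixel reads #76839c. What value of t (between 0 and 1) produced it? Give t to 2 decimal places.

Invert the lerp on the B channel (largest span, 166): t = (156 − 199) / (33 − 199) = -43/-166 = 0.25904.
Check on R: (118 − 151)/(23 − 151) = 0.2578 ✓

0.26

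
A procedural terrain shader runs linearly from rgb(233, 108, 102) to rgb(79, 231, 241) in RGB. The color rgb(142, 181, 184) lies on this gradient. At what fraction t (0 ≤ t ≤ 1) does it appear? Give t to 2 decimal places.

0.59

Invert the lerp on the R channel (largest span, 154): t = (142 − 233) / (79 − 233) = -91/-154 = 0.59091.
Check on G: (181 − 108)/(231 − 108) = 0.5935 ✓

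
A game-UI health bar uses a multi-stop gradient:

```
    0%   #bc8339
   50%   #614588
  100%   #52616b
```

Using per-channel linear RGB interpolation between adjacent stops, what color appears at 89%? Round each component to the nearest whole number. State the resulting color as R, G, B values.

89% lies between the 50% and 100% stops, so the local fraction is t = (89 − 50)/(100 − 50) = 39/50 ≈ 0.78.
#614588 → (97, 69, 136); #52616b → (82, 97, 107).
R = 97 + 0.78 × (82 − 97) = 85.3 → 85
G = 69 + 0.78 × (97 − 69) = 90.84 → 91
B = 136 + 0.78 × (107 − 136) = 113.38 → 113

(85, 91, 113)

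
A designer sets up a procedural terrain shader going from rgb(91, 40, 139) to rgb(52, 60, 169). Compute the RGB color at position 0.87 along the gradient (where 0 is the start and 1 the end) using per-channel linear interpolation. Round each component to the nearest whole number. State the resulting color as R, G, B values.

R = 91 + 0.87 × (52 − 91) = 91 + 0.87 × -39 = 57.07 → 57
G = 40 + 0.87 × (60 − 40) = 40 + 0.87 × 20 = 57.4 → 57
B = 139 + 0.87 × (169 − 139) = 139 + 0.87 × 30 = 165.1 → 165

(57, 57, 165)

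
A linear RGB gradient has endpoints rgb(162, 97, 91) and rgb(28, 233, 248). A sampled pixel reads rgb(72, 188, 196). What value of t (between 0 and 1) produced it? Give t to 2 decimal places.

Invert the lerp on the B channel (largest span, 157): t = (196 − 91) / (248 − 91) = 105/157 = 0.66879.
Check on R: (72 − 162)/(28 − 162) = 0.6716 ✓

0.67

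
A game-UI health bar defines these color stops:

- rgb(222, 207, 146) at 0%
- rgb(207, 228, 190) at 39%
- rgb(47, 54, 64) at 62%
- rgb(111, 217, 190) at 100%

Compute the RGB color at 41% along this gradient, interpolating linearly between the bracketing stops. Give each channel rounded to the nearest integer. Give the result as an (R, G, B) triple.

(193, 213, 179)

41% lies between the 39% and 62% stops, so the local fraction is t = (41 − 39)/(62 − 39) = 2/23 ≈ 0.087.
R = 207 + 0.087 × (47 − 207) = 193.08 → 193
G = 228 + 0.087 × (54 − 228) = 212.862 → 213
B = 190 + 0.087 × (64 − 190) = 179.038 → 179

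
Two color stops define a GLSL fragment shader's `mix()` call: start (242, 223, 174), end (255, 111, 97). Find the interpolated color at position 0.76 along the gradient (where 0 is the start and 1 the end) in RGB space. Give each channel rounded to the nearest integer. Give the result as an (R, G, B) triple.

(252, 138, 115)

R = 242 + 0.76 × (255 − 242) = 242 + 0.76 × 13 = 251.88 → 252
G = 223 + 0.76 × (111 − 223) = 223 + 0.76 × -112 = 137.88 → 138
B = 174 + 0.76 × (97 − 174) = 174 + 0.76 × -77 = 115.48 → 115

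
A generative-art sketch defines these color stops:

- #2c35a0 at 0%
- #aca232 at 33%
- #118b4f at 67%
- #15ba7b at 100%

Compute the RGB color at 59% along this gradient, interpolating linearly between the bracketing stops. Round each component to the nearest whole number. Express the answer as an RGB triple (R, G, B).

(53, 144, 72)

59% lies between the 33% and 67% stops, so the local fraction is t = (59 − 33)/(67 − 33) = 26/34 ≈ 0.7647.
#aca232 → (172, 162, 50); #118b4f → (17, 139, 79).
R = 172 + 0.7647 × (17 − 172) = 53.471 → 53
G = 162 + 0.7647 × (139 − 162) = 144.412 → 144
B = 50 + 0.7647 × (79 − 50) = 72.176 → 72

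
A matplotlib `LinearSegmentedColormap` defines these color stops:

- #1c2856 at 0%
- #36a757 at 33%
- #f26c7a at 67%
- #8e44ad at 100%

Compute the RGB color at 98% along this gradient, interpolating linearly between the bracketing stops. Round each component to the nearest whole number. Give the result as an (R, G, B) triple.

98% lies between the 67% and 100% stops, so the local fraction is t = (98 − 67)/(100 − 67) = 31/33 ≈ 0.9394.
#f26c7a → (242, 108, 122); #8e44ad → (142, 68, 173).
R = 242 + 0.9394 × (142 − 242) = 148.06 → 148
G = 108 + 0.9394 × (68 − 108) = 70.424 → 70
B = 122 + 0.9394 × (173 − 122) = 169.909 → 170

(148, 70, 170)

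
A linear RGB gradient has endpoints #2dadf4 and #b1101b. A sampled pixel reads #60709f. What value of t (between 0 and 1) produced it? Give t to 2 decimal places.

0.39

Invert the lerp on the B channel (largest span, 217): t = (159 − 244) / (27 − 244) = -85/-217 = 0.39171.
Check on R: (96 − 45)/(177 − 45) = 0.3864 ✓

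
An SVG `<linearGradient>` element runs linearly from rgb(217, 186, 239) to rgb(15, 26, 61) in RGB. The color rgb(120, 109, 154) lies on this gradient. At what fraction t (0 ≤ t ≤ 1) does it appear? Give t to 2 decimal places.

Invert the lerp on the R channel (largest span, 202): t = (120 − 217) / (15 − 217) = -97/-202 = 0.4802.
Check on G: (109 − 186)/(26 − 186) = 0.4813 ✓

0.48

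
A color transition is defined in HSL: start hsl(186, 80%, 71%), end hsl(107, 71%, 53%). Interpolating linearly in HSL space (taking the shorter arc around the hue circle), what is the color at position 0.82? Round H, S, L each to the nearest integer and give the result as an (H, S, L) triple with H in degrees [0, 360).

(121, 73, 56)

Hue arc: Δh = 107 − 186 = -79° (|Δh| ≤ 180, already the shorter path).
H = 186 + 0.82 × (-79) = 121.22 → 121°
S = 80 + 0.82 × (71 − 80) = 72.62 → 73%
L = 71 + 0.82 × (53 − 71) = 56.24 → 56%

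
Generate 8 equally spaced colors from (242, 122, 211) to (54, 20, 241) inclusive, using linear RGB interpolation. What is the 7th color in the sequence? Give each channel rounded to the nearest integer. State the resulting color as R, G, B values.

With 8 swatches and endpoints inclusive, swatch 7 sits at t = (7 − 1)/(8 − 1) = 6/7 ≈ 0.8571.
R = 242 + 0.8571 × (54 − 242) = 80.865 → 81
G = 122 + 0.8571 × (20 − 122) = 34.576 → 35
B = 211 + 0.8571 × (241 − 211) = 236.713 → 237

(81, 35, 237)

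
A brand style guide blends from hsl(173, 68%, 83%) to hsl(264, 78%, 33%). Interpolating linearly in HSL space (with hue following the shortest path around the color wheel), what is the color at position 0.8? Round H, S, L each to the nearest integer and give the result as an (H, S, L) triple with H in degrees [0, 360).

Hue arc: Δh = 264 − 173 = 91° (|Δh| ≤ 180, already the shorter path).
H = 173 + 0.8 × (91) = 245.8 → 246°
S = 68 + 0.8 × (78 − 68) = 76 → 76%
L = 83 + 0.8 × (33 − 83) = 43 → 43%

(246, 76, 43)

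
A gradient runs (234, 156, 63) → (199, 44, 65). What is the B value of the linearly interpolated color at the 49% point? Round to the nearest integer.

B = 63 + 0.49 × (65 − 63) = 63.98 → 64

64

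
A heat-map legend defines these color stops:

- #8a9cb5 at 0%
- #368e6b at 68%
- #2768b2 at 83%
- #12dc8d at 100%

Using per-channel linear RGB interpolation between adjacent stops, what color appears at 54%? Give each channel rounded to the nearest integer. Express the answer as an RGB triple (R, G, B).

54% lies between the 0% and 68% stops, so the local fraction is t = (54 − 0)/(68 − 0) = 54/68 ≈ 0.7941.
#8a9cb5 → (138, 156, 181); #368e6b → (54, 142, 107).
R = 138 + 0.7941 × (54 − 138) = 71.296 → 71
G = 156 + 0.7941 × (142 − 156) = 144.883 → 145
B = 181 + 0.7941 × (107 − 181) = 122.237 → 122

(71, 145, 122)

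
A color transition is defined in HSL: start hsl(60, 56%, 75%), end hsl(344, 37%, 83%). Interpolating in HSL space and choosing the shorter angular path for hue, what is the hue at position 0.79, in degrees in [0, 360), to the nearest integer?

0

Hue: 344 − 60 = 284°, but |284| > 180 so the shorter arc goes the other way: Δh = 284 − 360 = -76°.
H = 60 + 0.79 × (-76) = -0.04 → 0°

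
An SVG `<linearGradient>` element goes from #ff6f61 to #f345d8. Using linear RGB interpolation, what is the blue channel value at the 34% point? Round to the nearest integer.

B₁ = 97 (from #ff6f61), B₂ = 216 (from #f345d8).
B = 97 + 0.34 × (216 − 97) = 137.46 → 137

137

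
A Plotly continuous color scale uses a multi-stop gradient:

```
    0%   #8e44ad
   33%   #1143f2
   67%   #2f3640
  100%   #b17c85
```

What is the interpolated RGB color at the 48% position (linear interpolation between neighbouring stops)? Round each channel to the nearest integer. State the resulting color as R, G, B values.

(30, 61, 163)

48% lies between the 33% and 67% stops, so the local fraction is t = (48 − 33)/(67 − 33) = 15/34 ≈ 0.4412.
#1143f2 → (17, 67, 242); #2f3640 → (47, 54, 64).
R = 17 + 0.4412 × (47 − 17) = 30.236 → 30
G = 67 + 0.4412 × (54 − 67) = 61.264 → 61
B = 242 + 0.4412 × (64 − 242) = 163.466 → 163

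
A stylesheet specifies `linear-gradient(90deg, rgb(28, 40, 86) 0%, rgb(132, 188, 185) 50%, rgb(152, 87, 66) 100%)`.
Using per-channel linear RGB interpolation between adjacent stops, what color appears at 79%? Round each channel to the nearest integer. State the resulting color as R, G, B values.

79% lies between the 50% and 100% stops, so the local fraction is t = (79 − 50)/(100 − 50) = 29/50 ≈ 0.58.
R = 132 + 0.58 × (152 − 132) = 143.6 → 144
G = 188 + 0.58 × (87 − 188) = 129.42 → 129
B = 185 + 0.58 × (66 − 185) = 115.98 → 116

(144, 129, 116)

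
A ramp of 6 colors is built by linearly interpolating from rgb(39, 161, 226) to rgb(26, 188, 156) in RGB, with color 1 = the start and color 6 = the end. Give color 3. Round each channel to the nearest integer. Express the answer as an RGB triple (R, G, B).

With 6 swatches and endpoints inclusive, swatch 3 sits at t = (3 − 1)/(6 − 1) = 2/5 ≈ 0.4.
R = 39 + 0.4 × (26 − 39) = 33.8 → 34
G = 161 + 0.4 × (188 − 161) = 171.8 → 172
B = 226 + 0.4 × (156 − 226) = 198 → 198

(34, 172, 198)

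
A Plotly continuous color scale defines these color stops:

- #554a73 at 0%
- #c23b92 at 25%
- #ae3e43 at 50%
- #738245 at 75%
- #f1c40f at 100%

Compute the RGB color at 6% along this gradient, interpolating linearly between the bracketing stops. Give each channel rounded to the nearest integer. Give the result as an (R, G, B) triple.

6% lies between the 0% and 25% stops, so the local fraction is t = (6 − 0)/(25 − 0) = 6/25 ≈ 0.24.
#554a73 → (85, 74, 115); #c23b92 → (194, 59, 146).
R = 85 + 0.24 × (194 − 85) = 111.16 → 111
G = 74 + 0.24 × (59 − 74) = 70.4 → 70
B = 115 + 0.24 × (146 − 115) = 122.44 → 122

(111, 70, 122)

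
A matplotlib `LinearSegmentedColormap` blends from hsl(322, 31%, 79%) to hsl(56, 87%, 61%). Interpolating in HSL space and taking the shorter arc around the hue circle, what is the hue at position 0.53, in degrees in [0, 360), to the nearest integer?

Hue: 56 − 322 = -266°, but |-266| > 180 so the shorter arc goes the other way: Δh = -266 + 360 = 94°.
H = 322 + 0.53 × (94) = 371.82 → 372 → 372 mod 360 = 12°

12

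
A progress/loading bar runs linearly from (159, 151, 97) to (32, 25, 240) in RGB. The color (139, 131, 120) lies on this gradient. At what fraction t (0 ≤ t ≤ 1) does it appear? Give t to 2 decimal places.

0.16

Invert the lerp on the B channel (largest span, 143): t = (120 − 97) / (240 − 97) = 23/143 = 0.16084.
Check on R: (139 − 159)/(32 − 159) = 0.1575 ✓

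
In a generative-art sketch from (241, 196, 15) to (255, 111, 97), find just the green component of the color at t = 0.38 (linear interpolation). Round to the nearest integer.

G = 196 + 0.38 × (111 − 196) = 163.7 → 164

164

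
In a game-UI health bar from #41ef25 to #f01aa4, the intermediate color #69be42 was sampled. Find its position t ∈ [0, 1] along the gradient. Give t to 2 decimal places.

0.23

Invert the lerp on the G channel (largest span, 213): t = (190 − 239) / (26 − 239) = -49/-213 = 0.23005.
Check on R: (105 − 65)/(240 − 65) = 0.2286 ✓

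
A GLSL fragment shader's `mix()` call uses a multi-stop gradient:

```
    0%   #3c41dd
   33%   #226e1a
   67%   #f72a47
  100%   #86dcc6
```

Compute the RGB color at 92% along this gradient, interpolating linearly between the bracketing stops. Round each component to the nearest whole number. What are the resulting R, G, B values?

(161, 177, 167)

92% lies between the 67% and 100% stops, so the local fraction is t = (92 − 67)/(100 − 67) = 25/33 ≈ 0.7576.
#f72a47 → (247, 42, 71); #86dcc6 → (134, 220, 198).
R = 247 + 0.7576 × (134 − 247) = 161.391 → 161
G = 42 + 0.7576 × (220 − 42) = 176.853 → 177
B = 71 + 0.7576 × (198 − 71) = 167.215 → 167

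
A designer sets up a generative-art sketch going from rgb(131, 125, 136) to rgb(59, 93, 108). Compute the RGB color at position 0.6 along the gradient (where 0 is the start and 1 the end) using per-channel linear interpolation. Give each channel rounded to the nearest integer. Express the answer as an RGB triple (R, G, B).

(88, 106, 119)

R = 131 + 0.6 × (59 − 131) = 131 + 0.6 × -72 = 87.8 → 88
G = 125 + 0.6 × (93 − 125) = 125 + 0.6 × -32 = 105.8 → 106
B = 136 + 0.6 × (108 − 136) = 136 + 0.6 × -28 = 119.2 → 119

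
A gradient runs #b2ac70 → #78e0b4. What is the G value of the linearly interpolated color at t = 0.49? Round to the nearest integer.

G₁ = 172 (from #b2ac70), G₂ = 224 (from #78e0b4).
G = 172 + 0.49 × (224 − 172) = 197.48 → 197

197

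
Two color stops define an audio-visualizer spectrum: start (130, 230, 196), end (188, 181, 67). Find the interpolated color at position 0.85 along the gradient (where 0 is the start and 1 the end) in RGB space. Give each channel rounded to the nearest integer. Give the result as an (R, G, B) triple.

R = 130 + 0.85 × (188 − 130) = 130 + 0.85 × 58 = 179.3 → 179
G = 230 + 0.85 × (181 − 230) = 230 + 0.85 × -49 = 188.35 → 188
B = 196 + 0.85 × (67 − 196) = 196 + 0.85 × -129 = 86.35 → 86

(179, 188, 86)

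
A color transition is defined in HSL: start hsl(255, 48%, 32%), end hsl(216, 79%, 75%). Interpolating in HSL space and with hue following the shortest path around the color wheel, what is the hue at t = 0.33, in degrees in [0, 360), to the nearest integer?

Hue arc: Δh = 216 − 255 = -39° (|Δh| ≤ 180, already the shorter path).
H = 255 + 0.33 × (-39) = 242.13 → 242°

242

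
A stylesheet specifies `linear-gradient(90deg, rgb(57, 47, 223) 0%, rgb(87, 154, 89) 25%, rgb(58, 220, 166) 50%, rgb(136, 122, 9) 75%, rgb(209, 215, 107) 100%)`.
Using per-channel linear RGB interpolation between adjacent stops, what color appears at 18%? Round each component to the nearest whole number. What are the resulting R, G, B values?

(79, 124, 127)

18% lies between the 0% and 25% stops, so the local fraction is t = (18 − 0)/(25 − 0) = 18/25 ≈ 0.72.
R = 57 + 0.72 × (87 − 57) = 78.6 → 79
G = 47 + 0.72 × (154 − 47) = 124.04 → 124
B = 223 + 0.72 × (89 − 223) = 126.52 → 127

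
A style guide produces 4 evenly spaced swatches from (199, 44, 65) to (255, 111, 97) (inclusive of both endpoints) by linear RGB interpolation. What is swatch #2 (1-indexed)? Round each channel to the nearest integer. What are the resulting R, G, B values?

With 4 swatches and endpoints inclusive, swatch 2 sits at t = (2 − 1)/(4 − 1) = 1/3 ≈ 0.3333.
R = 199 + 0.3333 × (255 − 199) = 217.665 → 218
G = 44 + 0.3333 × (111 − 44) = 66.331 → 66
B = 65 + 0.3333 × (97 − 65) = 75.666 → 76

(218, 66, 76)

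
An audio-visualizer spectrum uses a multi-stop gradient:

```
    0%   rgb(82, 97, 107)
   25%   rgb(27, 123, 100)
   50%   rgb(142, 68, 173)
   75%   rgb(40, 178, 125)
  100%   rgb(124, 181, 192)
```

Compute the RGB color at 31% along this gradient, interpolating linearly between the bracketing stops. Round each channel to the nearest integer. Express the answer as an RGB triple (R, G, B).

(55, 110, 118)

31% lies between the 25% and 50% stops, so the local fraction is t = (31 − 25)/(50 − 25) = 6/25 ≈ 0.24.
R = 27 + 0.24 × (142 − 27) = 54.6 → 55
G = 123 + 0.24 × (68 − 123) = 109.8 → 110
B = 100 + 0.24 × (173 − 100) = 117.52 → 118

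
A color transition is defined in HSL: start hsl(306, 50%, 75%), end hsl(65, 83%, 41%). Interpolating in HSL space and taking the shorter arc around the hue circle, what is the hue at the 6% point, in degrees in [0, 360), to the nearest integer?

313

Hue: 65 − 306 = -241°, but |-241| > 180 so the shorter arc goes the other way: Δh = -241 + 360 = 119°.
H = 306 + 0.06 × (119) = 313.14 → 313°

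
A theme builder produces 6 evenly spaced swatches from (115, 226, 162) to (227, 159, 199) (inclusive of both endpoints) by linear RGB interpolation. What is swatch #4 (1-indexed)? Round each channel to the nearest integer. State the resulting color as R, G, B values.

With 6 swatches and endpoints inclusive, swatch 4 sits at t = (4 − 1)/(6 − 1) = 3/5 ≈ 0.6.
R = 115 + 0.6 × (227 − 115) = 182.2 → 182
G = 226 + 0.6 × (159 − 226) = 185.8 → 186
B = 162 + 0.6 × (199 − 162) = 184.2 → 184

(182, 186, 184)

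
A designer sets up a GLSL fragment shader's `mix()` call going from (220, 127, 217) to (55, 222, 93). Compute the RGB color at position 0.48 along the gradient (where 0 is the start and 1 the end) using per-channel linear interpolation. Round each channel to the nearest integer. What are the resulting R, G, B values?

(141, 173, 157)

R = 220 + 0.48 × (55 − 220) = 220 + 0.48 × -165 = 140.8 → 141
G = 127 + 0.48 × (222 − 127) = 127 + 0.48 × 95 = 172.6 → 173
B = 217 + 0.48 × (93 − 217) = 217 + 0.48 × -124 = 157.48 → 157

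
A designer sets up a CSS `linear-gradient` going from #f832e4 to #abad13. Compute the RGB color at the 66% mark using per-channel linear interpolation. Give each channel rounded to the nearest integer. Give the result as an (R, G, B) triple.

(197, 131, 90)

#f832e4 → (248, 50, 228); #abad13 → (171, 173, 19).
66% corresponds to t = 0.66.
R = 248 + 0.66 × (171 − 248) = 248 + 0.66 × -77 = 197.18 → 197
G = 50 + 0.66 × (173 − 50) = 50 + 0.66 × 123 = 131.18 → 131
B = 228 + 0.66 × (19 − 228) = 228 + 0.66 × -209 = 90.06 → 90
So the blended color is (197, 131, 90), about #c5835a.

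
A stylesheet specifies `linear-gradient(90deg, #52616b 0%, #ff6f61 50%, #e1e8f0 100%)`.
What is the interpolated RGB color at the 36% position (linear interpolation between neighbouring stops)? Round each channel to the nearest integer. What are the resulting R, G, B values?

(207, 107, 100)

36% lies between the 0% and 50% stops, so the local fraction is t = (36 − 0)/(50 − 0) = 36/50 ≈ 0.72.
#52616b → (82, 97, 107); #ff6f61 → (255, 111, 97).
R = 82 + 0.72 × (255 − 82) = 206.56 → 207
G = 97 + 0.72 × (111 − 97) = 107.08 → 107
B = 107 + 0.72 × (97 − 107) = 99.8 → 100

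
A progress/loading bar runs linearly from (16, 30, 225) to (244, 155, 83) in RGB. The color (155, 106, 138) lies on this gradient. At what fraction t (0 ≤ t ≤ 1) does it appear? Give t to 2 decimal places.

0.61

Invert the lerp on the R channel (largest span, 228): t = (155 − 16) / (244 − 16) = 139/228 = 0.60965.
Check on G: (106 − 30)/(155 − 30) = 0.608 ✓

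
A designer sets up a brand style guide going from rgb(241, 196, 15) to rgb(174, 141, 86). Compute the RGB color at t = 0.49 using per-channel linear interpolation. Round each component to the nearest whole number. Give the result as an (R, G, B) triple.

R = 241 + 0.49 × (174 − 241) = 241 + 0.49 × -67 = 208.17 → 208
G = 196 + 0.49 × (141 − 196) = 196 + 0.49 × -55 = 169.05 → 169
B = 15 + 0.49 × (86 − 15) = 15 + 0.49 × 71 = 49.79 → 50
So the blended color is (208, 169, 50), about #d0a932.

(208, 169, 50)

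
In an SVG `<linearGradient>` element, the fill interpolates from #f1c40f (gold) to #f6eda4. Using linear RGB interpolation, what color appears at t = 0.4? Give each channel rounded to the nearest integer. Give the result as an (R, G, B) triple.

(243, 212, 75)

#f1c40f → (241, 196, 15); #f6eda4 → (246, 237, 164).
R = 241 + 0.4 × (246 − 241) = 241 + 0.4 × 5 = 243 → 243
G = 196 + 0.4 × (237 − 196) = 196 + 0.4 × 41 = 212.4 → 212
B = 15 + 0.4 × (164 − 15) = 15 + 0.4 × 149 = 74.6 → 75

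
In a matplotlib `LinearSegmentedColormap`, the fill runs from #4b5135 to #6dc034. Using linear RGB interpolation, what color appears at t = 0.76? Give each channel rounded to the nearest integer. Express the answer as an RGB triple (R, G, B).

#4b5135 → (75, 81, 53); #6dc034 → (109, 192, 52).
R = 75 + 0.76 × (109 − 75) = 75 + 0.76 × 34 = 100.84 → 101
G = 81 + 0.76 × (192 − 81) = 81 + 0.76 × 111 = 165.36 → 165
B = 53 + 0.76 × (52 − 53) = 53 + 0.76 × -1 = 52.24 → 52
So the blended color is (101, 165, 52), about #65a534.

(101, 165, 52)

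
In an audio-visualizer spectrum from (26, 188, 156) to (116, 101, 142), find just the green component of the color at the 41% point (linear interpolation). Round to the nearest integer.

G = 188 + 0.41 × (101 − 188) = 152.33 → 152

152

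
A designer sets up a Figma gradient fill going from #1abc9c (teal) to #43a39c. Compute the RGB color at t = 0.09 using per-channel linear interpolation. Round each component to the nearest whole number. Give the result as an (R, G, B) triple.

#1abc9c → (26, 188, 156); #43a39c → (67, 163, 156).
R = 26 + 0.09 × (67 − 26) = 26 + 0.09 × 41 = 29.69 → 30
G = 188 + 0.09 × (163 − 188) = 188 + 0.09 × -25 = 185.75 → 186
B = 156 + 0.09 × (156 − 156) = 156 + 0.09 × 0 = 156 → 156
So the blended color is (30, 186, 156), about #1eba9c.

(30, 186, 156)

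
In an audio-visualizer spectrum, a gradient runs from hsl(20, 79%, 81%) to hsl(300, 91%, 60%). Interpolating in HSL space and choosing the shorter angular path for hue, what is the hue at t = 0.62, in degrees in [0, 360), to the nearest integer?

330

Hue: 300 − 20 = 280°, but |280| > 180 so the shorter arc goes the other way: Δh = 280 − 360 = -80°.
H = 20 + 0.62 × (-80) = -29.6 → -30 → -30 mod 360 = 330°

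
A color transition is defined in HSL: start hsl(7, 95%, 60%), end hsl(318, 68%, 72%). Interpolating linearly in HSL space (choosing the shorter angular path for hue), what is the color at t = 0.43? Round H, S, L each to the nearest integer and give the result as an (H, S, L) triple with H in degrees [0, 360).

Hue: 318 − 7 = 311°, but |311| > 180 so the shorter arc goes the other way: Δh = 311 − 360 = -49°.
H = 7 + 0.43 × (-49) = -14.07 → -14 → -14 mod 360 = 346°
S = 95 + 0.43 × (68 − 95) = 83.39 → 83%
L = 60 + 0.43 × (72 − 60) = 65.16 → 65%

(346, 83, 65)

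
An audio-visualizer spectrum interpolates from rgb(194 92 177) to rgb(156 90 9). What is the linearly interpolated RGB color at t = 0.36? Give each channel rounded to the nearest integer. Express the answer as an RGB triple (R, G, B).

R = 194 + 0.36 × (156 − 194) = 194 + 0.36 × -38 = 180.32 → 180
G = 92 + 0.36 × (90 − 92) = 92 + 0.36 × -2 = 91.28 → 91
B = 177 + 0.36 × (9 − 177) = 177 + 0.36 × -168 = 116.52 → 117

(180, 91, 117)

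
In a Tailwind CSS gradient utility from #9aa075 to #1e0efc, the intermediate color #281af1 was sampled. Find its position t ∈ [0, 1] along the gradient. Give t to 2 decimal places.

Invert the lerp on the G channel (largest span, 146): t = (26 − 160) / (14 − 160) = -134/-146 = 0.91781.
Check on R: (40 − 154)/(30 − 154) = 0.9194 ✓

0.92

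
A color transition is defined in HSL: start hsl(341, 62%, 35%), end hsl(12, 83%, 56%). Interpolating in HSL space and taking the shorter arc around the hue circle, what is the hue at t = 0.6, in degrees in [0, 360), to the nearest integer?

Hue: 12 − 341 = -329°, but |-329| > 180 so the shorter arc goes the other way: Δh = -329 + 360 = 31°.
H = 341 + 0.6 × (31) = 359.6 → 360 → 360 mod 360 = 0°

0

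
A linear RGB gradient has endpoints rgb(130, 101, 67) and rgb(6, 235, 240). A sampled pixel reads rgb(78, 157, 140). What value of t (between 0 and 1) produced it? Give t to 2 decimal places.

0.42

Invert the lerp on the B channel (largest span, 173): t = (140 − 67) / (240 − 67) = 73/173 = 0.42197.
Check on R: (78 − 130)/(6 − 130) = 0.4194 ✓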